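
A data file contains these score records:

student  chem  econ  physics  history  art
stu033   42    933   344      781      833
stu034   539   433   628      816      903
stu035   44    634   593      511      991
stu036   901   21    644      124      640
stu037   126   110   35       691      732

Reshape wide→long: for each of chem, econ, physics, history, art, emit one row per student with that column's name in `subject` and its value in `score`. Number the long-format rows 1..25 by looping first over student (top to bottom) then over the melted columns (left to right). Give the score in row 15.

991

25 rows total (5 × 5). Row 15: index ⌊(15-1)/5⌋ = 2 into student → stu035; (15-1) mod 5 = 4 into the melted columns → art.
So row 15 is (stu035, art, 991); score = 991.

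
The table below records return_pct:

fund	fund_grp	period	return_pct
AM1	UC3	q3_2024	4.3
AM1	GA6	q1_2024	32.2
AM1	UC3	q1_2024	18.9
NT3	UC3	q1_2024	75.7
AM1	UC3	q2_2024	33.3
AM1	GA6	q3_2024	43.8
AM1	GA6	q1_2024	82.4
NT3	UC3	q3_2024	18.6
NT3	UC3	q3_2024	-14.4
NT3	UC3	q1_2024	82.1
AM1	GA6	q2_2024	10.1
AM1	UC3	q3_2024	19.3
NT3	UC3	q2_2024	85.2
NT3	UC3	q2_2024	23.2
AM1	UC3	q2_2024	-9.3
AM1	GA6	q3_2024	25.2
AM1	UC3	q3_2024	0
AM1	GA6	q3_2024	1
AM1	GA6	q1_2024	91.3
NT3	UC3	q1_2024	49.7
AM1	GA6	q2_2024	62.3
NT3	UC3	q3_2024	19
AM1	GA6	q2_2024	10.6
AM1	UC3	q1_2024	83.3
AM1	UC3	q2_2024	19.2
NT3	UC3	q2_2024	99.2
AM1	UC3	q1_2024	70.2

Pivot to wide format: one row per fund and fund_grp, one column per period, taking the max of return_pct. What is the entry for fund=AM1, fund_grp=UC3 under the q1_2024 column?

83.3

Rows with fund=AM1, fund_grp=UC3 and period=q1_2024: return_pct values are 18.9, 83.3, 70.2.
max(18.9, 83.3, 70.2) = 83.3.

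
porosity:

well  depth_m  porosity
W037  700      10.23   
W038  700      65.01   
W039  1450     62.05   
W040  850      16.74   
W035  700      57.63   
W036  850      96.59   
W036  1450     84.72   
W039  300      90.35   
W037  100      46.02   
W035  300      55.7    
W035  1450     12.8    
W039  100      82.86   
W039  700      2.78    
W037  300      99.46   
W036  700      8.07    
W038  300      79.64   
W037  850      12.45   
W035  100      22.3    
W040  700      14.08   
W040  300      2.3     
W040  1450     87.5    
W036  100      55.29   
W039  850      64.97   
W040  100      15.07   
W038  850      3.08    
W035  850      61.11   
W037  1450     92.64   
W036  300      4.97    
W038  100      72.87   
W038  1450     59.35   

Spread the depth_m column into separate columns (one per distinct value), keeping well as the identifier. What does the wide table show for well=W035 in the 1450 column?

Wide layout: rows indexed by well, columns are the 5 distinct depth_m values (700, 1450, 850, 300, 100).
Cell (well=W035, depth_m=1450) draws from the long row where well=W035 and depth_m=1450, which has porosity=12.8.

12.8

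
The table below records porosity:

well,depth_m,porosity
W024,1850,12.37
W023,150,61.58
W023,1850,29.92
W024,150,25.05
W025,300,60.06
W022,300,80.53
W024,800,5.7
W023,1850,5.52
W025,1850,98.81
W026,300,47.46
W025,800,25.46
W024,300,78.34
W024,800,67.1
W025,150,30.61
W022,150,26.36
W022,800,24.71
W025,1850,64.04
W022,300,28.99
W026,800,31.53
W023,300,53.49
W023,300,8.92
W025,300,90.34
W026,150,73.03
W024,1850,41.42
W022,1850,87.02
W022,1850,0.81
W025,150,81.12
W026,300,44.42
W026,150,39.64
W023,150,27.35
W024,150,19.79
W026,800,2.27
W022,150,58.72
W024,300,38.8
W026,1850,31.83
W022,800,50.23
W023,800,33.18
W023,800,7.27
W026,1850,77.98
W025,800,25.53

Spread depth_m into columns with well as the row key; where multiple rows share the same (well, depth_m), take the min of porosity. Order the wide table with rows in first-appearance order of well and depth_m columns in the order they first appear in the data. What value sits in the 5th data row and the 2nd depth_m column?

With rows in first-appearance order of well, row 5 is well=W026. depth_m columns in first-appearance order: 1850, 150, 300, 800; column 2 is 150.
Long rows with well=W026, depth_m=150: min(73.03, 39.64) = 39.64.

39.64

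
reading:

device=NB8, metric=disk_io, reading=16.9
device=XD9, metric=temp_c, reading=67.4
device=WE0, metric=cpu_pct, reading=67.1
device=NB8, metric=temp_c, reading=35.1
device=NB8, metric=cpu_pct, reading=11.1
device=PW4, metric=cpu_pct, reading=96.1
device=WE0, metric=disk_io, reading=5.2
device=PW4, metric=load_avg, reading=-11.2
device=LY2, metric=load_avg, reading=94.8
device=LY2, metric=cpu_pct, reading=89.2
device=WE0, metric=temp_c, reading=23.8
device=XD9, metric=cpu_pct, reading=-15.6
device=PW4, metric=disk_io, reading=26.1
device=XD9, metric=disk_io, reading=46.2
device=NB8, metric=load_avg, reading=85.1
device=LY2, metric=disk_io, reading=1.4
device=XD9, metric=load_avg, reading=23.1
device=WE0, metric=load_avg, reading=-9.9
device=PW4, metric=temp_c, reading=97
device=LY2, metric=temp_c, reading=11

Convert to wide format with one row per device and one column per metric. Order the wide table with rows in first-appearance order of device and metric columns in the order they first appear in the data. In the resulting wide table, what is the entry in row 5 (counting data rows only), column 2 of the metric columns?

With rows in first-appearance order of device, row 5 is device=LY2. metric columns in first-appearance order: disk_io, temp_c, cpu_pct, load_avg; column 2 is temp_c.
Long rows with device=LY2, metric=temp_c: reading = 11.

11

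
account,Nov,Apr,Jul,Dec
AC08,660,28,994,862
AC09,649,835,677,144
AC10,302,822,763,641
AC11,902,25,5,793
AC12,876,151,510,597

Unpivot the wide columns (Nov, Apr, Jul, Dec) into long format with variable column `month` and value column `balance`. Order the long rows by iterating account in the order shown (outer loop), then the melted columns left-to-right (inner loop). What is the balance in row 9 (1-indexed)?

20 rows total (5 × 4). Row 9: index ⌊(9-1)/4⌋ = 2 into account → AC10; (9-1) mod 4 = 0 into the melted columns → Nov.
So row 9 is (AC10, Nov, 302); balance = 302.

302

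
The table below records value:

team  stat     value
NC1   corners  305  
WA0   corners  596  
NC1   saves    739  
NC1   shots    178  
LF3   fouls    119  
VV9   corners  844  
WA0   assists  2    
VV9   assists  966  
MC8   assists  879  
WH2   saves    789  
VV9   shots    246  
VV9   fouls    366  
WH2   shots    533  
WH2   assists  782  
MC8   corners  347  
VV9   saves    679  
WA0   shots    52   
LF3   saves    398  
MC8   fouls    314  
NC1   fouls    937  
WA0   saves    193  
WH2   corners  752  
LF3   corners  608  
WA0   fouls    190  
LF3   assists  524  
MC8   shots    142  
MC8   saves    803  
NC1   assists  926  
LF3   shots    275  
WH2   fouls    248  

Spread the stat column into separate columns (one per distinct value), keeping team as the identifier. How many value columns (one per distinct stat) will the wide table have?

5

5 distinct stat values: fouls, shots, corners, saves, assists.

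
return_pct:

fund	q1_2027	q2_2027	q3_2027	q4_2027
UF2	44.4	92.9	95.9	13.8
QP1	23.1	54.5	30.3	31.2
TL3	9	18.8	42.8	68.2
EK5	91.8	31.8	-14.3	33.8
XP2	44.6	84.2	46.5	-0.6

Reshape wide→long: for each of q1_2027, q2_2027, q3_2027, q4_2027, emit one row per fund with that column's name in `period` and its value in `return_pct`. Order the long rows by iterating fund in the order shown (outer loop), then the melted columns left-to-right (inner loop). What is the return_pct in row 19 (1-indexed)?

20 rows total (5 × 4). Row 19: index ⌊(19-1)/4⌋ = 4 into fund → XP2; (19-1) mod 4 = 2 into the melted columns → q3_2027.
So row 19 is (XP2, q3_2027, 46.5); return_pct = 46.5.

46.5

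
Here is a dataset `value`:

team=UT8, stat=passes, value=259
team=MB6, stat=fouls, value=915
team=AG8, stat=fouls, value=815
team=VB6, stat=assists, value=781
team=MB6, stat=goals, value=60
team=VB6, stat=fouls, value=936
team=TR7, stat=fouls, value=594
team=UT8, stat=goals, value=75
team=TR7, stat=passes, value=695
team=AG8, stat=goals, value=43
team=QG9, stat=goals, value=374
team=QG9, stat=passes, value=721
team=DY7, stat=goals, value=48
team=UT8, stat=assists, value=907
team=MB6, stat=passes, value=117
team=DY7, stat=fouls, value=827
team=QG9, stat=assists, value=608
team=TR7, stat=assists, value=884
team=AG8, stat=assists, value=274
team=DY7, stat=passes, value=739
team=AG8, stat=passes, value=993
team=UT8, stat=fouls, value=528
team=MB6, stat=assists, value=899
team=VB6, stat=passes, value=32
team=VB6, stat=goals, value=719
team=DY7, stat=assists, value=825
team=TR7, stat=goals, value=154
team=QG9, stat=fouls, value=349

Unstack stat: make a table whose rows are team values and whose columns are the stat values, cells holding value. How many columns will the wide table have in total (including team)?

1 column for team plus 4 distinct stat values → 5 columns.

5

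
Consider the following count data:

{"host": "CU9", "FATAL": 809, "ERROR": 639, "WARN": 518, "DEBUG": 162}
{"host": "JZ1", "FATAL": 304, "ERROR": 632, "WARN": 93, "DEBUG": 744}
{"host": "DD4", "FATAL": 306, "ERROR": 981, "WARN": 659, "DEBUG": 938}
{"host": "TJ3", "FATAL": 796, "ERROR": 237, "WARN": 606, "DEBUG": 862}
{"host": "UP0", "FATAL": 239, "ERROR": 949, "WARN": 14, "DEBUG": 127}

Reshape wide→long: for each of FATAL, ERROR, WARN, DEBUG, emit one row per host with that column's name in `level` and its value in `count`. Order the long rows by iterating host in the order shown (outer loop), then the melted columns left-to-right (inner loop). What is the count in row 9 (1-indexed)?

20 rows total (5 × 4). Row 9: index ⌊(9-1)/4⌋ = 2 into host → DD4; (9-1) mod 4 = 0 into the melted columns → FATAL.
So row 9 is (DD4, FATAL, 306); count = 306.

306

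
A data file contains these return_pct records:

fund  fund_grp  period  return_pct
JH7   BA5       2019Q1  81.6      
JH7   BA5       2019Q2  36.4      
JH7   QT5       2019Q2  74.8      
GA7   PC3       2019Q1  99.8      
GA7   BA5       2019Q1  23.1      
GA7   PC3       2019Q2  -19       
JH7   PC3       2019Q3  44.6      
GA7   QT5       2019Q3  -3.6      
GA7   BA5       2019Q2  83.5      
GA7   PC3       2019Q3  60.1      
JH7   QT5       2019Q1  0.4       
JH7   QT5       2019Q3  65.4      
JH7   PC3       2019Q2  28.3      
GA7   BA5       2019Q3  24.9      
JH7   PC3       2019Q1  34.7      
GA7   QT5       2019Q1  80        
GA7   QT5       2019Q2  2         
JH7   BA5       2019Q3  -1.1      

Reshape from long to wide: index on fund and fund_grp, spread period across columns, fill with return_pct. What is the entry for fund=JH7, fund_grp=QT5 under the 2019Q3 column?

65.4

Wide layout: rows indexed by fund and fund_grp, columns are the 3 distinct period values (2019Q1, 2019Q2, 2019Q3).
Cell (fund=JH7, fund_grp=QT5, period=2019Q3) draws from the long row where fund=JH7, fund_grp=QT5 and period=2019Q3, which has return_pct=65.4.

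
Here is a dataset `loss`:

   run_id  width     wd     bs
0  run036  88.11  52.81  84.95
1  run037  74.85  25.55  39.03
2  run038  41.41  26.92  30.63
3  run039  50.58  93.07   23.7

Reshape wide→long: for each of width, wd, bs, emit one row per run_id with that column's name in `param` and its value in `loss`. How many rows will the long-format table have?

12

4 run_id values × 3 melted columns = 12 rows.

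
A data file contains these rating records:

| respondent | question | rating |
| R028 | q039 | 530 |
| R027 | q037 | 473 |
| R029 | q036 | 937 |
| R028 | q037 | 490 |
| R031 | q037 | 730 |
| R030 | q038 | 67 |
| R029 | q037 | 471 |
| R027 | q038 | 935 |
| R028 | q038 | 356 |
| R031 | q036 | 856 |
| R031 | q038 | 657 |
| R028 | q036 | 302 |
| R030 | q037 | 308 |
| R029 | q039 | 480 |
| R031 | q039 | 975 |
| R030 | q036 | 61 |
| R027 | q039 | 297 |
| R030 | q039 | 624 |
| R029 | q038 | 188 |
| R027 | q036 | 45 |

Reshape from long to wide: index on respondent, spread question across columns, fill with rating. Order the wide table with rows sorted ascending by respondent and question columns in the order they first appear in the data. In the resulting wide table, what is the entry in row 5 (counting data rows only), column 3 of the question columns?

856

With rows sorted ascending by respondent, row 5 is respondent=R031. question columns in first-appearance order: q039, q037, q036, q038; column 3 is q036.
Long rows with respondent=R031, question=q036: rating = 856.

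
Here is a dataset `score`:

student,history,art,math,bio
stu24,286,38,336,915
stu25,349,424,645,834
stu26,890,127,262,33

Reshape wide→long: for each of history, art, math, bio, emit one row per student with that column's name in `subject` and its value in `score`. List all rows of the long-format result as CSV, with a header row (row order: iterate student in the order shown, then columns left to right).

student,subject,score
stu24,history,286
stu24,art,38
stu24,math,336
stu24,bio,915
stu25,history,349
stu25,art,424
stu25,math,645
stu25,bio,834
stu26,history,890
stu26,art,127
stu26,math,262
stu26,bio,33

Each (student, column) pair becomes one row: 3 × 4 = 12 rows.
For example, (stu24, history) → score=286.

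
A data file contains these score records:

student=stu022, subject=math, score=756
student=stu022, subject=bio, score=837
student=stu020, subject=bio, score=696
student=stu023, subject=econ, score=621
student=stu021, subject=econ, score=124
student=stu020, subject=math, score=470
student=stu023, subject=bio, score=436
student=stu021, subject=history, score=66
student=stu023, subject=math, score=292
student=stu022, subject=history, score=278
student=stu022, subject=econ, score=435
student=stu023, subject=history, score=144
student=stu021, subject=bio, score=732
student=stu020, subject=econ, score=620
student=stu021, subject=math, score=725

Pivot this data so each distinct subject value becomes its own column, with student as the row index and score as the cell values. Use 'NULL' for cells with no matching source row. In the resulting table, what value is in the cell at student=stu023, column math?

292

The long row with student=stu023, subject=math has score=292.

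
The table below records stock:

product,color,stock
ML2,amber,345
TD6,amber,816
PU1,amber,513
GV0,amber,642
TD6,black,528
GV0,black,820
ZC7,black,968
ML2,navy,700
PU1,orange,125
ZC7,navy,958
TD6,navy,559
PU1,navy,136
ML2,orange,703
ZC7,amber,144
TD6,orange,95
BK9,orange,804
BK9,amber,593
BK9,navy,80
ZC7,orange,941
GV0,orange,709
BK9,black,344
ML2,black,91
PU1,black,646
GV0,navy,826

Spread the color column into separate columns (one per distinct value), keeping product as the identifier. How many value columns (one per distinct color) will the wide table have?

4

4 distinct color values: black, navy, orange, amber.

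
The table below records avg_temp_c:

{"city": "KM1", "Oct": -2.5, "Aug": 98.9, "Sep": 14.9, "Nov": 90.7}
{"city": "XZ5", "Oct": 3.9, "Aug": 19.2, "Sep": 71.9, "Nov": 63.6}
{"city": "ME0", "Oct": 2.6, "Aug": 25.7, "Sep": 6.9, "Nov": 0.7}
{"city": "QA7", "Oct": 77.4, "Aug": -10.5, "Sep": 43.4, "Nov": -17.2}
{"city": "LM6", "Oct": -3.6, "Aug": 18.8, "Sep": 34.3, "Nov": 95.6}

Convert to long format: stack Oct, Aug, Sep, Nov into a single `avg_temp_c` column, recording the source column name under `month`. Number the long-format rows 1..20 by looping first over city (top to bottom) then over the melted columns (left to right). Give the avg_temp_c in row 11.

20 rows total (5 × 4). Row 11: index ⌊(11-1)/4⌋ = 2 into city → ME0; (11-1) mod 4 = 2 into the melted columns → Sep.
So row 11 is (ME0, Sep, 6.9); avg_temp_c = 6.9.

6.9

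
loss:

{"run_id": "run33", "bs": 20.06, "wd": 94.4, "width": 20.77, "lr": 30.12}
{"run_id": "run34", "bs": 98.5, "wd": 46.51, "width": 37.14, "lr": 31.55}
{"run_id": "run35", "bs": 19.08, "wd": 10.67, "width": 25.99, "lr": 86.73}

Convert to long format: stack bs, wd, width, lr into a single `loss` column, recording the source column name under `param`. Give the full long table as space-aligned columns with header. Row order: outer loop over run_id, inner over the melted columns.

Each (run_id, column) pair becomes one row: 3 × 4 = 12 rows.
For example, (run33, bs) → loss=20.06.

run_id  param  loss 
run33   bs     20.06
run33   wd     94.4 
run33   width  20.77
run33   lr     30.12
run34   bs     98.5 
run34   wd     46.51
run34   width  37.14
run34   lr     31.55
run35   bs     19.08
run35   wd     10.67
run35   width  25.99
run35   lr     86.73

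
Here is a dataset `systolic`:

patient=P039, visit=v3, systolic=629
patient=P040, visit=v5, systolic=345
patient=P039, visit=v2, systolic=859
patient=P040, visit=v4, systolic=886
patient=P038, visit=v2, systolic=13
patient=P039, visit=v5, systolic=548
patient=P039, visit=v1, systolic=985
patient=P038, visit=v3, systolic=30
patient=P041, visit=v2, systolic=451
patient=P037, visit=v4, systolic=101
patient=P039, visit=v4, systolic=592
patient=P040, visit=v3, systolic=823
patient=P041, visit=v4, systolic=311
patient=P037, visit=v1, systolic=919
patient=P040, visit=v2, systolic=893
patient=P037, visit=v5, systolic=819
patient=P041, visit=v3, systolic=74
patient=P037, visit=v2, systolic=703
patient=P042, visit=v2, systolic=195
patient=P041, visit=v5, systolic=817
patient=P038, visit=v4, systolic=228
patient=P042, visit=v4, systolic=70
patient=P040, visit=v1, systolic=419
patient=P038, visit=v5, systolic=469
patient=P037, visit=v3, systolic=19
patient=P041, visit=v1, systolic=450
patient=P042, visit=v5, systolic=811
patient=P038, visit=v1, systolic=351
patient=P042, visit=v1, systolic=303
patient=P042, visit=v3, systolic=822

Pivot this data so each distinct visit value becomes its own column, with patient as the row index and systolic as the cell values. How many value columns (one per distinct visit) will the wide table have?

5 distinct visit values: v1, v2, v3, v4, v5.

5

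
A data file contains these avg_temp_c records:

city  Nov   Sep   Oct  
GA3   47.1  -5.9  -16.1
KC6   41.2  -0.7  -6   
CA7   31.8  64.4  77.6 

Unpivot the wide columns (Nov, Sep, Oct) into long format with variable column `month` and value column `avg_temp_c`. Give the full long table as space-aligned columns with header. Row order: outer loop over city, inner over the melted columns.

Each (city, column) pair becomes one row: 3 × 3 = 9 rows.
For example, (GA3, Nov) → avg_temp_c=47.1.

city  month  avg_temp_c
GA3   Nov    47.1      
GA3   Sep    -5.9      
GA3   Oct    -16.1     
KC6   Nov    41.2      
KC6   Sep    -0.7      
KC6   Oct    -6        
CA7   Nov    31.8      
CA7   Sep    64.4      
CA7   Oct    77.6      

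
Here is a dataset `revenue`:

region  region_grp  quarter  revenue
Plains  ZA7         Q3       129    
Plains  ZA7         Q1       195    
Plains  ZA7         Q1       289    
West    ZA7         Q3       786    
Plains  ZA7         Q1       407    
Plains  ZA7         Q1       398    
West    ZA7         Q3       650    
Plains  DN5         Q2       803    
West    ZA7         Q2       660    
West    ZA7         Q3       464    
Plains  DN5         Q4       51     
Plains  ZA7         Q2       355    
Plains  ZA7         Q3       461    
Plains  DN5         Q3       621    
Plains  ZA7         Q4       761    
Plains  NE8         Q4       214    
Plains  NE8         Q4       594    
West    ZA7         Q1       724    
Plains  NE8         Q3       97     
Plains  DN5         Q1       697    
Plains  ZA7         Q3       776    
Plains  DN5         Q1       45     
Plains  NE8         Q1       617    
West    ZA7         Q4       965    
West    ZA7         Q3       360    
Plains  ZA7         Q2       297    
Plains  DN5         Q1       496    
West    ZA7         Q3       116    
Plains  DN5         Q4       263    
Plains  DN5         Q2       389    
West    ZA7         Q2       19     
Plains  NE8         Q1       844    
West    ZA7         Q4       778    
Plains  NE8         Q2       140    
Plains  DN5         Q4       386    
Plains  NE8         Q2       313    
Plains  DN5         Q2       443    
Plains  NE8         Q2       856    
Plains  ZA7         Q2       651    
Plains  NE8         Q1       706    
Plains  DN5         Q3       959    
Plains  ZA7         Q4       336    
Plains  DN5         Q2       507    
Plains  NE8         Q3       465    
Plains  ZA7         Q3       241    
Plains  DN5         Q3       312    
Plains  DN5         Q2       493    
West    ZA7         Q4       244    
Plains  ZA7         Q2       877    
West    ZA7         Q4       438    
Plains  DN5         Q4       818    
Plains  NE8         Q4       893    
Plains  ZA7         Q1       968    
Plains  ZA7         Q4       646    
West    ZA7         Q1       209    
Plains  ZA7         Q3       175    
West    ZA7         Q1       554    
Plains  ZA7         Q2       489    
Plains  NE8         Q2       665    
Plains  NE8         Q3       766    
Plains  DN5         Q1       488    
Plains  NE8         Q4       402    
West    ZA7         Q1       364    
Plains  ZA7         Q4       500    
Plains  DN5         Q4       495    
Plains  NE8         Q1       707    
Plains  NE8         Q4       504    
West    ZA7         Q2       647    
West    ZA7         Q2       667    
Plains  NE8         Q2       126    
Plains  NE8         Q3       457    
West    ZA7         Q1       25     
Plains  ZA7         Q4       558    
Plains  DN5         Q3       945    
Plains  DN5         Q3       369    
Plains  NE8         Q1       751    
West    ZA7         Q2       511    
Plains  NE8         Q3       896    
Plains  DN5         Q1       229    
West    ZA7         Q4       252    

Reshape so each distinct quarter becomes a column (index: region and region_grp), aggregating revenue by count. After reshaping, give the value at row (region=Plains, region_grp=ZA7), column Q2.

5

Rows with region=Plains, region_grp=ZA7 and quarter=Q2: revenue values are 355, 297, 651, 877, 489.
5 rows match — count = 5.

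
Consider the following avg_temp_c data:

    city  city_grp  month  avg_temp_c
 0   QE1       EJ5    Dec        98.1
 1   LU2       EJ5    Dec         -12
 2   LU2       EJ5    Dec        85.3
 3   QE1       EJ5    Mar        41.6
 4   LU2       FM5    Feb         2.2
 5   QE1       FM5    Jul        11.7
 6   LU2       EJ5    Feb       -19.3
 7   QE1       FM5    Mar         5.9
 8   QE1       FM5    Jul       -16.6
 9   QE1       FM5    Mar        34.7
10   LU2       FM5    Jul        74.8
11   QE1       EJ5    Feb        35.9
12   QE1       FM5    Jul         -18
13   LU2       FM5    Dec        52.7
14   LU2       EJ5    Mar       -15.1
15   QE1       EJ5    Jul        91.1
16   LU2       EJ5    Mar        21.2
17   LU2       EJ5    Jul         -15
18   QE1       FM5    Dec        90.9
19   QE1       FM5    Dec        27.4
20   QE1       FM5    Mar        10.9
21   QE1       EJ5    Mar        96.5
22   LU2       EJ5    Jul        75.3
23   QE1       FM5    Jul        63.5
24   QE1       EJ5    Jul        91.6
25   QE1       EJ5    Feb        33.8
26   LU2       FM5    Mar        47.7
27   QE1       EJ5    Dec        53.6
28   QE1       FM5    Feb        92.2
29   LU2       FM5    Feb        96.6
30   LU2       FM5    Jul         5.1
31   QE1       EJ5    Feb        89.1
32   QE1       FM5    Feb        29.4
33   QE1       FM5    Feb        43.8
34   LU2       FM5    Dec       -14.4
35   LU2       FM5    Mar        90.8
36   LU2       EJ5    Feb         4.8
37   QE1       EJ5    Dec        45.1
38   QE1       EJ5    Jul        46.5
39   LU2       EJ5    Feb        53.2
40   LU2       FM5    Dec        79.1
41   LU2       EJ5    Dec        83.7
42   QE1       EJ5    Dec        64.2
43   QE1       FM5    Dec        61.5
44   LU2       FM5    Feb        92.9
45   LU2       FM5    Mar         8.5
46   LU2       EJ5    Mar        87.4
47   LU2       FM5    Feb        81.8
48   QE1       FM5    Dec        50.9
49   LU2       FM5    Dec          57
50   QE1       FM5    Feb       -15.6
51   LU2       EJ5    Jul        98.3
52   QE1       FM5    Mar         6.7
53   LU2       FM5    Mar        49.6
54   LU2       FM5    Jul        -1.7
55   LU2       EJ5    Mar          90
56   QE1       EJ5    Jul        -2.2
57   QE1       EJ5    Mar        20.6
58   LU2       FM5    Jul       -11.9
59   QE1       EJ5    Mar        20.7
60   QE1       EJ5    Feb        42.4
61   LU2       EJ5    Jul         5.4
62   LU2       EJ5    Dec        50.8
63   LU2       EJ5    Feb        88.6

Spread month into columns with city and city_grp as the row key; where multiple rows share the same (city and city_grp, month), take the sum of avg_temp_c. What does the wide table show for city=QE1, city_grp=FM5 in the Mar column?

58.2

Rows with city=QE1, city_grp=FM5 and month=Mar: avg_temp_c values are 5.9, 34.7, 10.9, 6.7.
5.9 + 34.7 + 10.9 + 6.7 = 58.2.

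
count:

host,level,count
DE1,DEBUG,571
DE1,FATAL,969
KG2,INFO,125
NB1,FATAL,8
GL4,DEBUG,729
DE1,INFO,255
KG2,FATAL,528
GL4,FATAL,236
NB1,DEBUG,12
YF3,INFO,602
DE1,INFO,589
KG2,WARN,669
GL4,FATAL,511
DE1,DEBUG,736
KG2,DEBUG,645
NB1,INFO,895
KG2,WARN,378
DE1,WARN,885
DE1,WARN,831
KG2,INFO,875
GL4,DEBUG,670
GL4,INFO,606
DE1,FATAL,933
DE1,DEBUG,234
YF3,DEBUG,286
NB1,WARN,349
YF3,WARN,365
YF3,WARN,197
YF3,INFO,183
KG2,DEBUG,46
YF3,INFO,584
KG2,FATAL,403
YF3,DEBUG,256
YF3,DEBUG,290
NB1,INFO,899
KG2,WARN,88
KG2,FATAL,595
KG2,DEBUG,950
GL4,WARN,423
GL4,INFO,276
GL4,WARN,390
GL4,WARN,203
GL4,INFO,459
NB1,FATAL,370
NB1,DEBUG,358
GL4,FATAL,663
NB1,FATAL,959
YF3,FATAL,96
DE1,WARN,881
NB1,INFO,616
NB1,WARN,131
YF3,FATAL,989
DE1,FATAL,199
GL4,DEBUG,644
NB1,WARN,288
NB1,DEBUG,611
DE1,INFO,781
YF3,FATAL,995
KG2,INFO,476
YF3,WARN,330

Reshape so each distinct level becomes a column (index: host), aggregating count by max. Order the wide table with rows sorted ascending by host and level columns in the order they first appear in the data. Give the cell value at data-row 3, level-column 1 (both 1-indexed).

With rows sorted ascending by host, row 3 is host=KG2. level columns in first-appearance order: DEBUG, FATAL, INFO, WARN; column 1 is DEBUG.
Long rows with host=KG2, level=DEBUG: max(645, 46, 950) = 950.

950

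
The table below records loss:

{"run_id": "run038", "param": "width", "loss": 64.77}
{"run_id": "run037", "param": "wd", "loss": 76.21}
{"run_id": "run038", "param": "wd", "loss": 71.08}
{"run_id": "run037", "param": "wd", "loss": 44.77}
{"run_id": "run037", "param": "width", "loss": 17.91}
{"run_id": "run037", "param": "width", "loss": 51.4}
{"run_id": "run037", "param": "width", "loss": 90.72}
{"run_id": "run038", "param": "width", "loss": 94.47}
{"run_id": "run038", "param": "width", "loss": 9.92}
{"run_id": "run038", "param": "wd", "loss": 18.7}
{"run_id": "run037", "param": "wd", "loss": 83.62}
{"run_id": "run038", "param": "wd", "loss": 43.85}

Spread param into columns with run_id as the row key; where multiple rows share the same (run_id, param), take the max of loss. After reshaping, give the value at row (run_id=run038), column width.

94.47

Rows with run_id=run038 and param=width: loss values are 64.77, 94.47, 9.92.
max(64.77, 94.47, 9.92) = 94.47.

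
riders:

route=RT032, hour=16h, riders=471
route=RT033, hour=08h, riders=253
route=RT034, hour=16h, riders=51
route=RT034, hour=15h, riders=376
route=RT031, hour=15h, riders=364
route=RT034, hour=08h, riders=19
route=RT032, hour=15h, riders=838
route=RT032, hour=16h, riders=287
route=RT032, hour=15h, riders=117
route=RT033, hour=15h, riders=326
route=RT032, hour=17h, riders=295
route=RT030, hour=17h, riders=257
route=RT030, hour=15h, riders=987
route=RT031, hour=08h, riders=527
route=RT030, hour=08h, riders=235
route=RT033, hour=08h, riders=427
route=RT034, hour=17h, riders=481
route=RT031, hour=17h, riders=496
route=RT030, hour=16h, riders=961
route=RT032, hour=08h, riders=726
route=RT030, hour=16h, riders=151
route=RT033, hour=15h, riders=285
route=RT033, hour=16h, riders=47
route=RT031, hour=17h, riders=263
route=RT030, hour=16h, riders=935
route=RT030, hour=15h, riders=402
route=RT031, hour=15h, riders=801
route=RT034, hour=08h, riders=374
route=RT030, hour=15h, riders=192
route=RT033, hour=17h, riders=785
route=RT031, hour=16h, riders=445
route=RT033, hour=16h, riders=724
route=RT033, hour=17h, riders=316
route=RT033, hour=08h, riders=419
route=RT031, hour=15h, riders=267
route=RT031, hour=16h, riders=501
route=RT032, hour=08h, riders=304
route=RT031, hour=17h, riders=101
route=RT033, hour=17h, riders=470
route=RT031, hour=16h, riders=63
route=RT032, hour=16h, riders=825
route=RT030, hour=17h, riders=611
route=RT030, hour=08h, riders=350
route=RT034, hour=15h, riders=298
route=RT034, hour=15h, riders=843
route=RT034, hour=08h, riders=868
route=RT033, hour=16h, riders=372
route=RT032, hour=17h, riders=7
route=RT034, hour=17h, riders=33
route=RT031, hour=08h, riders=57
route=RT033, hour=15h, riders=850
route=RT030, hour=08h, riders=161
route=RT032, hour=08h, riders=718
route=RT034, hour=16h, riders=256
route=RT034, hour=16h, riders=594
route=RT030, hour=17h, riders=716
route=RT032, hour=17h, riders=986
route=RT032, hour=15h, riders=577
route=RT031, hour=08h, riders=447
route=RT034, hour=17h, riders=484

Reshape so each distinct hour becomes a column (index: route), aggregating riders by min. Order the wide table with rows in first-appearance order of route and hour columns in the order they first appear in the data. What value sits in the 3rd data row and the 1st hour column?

With rows in first-appearance order of route, row 3 is route=RT034. hour columns in first-appearance order: 16h, 08h, 15h, 17h; column 1 is 16h.
Long rows with route=RT034, hour=16h: min(51, 256, 594) = 51.

51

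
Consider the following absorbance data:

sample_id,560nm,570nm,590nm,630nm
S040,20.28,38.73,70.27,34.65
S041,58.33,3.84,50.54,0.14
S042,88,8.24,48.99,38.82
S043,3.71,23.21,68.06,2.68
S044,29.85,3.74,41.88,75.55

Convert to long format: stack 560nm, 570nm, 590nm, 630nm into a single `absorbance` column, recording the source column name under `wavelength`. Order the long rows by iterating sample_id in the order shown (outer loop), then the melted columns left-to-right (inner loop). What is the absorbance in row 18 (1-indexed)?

3.74

20 rows total (5 × 4). Row 18: index ⌊(18-1)/4⌋ = 4 into sample_id → S044; (18-1) mod 4 = 1 into the melted columns → 570nm.
So row 18 is (S044, 570nm, 3.74); absorbance = 3.74.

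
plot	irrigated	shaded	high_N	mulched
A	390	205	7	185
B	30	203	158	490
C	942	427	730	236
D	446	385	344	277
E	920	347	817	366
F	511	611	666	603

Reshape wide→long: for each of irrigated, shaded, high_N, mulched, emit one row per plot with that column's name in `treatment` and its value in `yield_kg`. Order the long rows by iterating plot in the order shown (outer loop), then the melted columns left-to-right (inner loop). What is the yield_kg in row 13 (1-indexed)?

446

24 rows total (6 × 4). Row 13: index ⌊(13-1)/4⌋ = 3 into plot → D; (13-1) mod 4 = 0 into the melted columns → irrigated.
So row 13 is (D, irrigated, 446); yield_kg = 446.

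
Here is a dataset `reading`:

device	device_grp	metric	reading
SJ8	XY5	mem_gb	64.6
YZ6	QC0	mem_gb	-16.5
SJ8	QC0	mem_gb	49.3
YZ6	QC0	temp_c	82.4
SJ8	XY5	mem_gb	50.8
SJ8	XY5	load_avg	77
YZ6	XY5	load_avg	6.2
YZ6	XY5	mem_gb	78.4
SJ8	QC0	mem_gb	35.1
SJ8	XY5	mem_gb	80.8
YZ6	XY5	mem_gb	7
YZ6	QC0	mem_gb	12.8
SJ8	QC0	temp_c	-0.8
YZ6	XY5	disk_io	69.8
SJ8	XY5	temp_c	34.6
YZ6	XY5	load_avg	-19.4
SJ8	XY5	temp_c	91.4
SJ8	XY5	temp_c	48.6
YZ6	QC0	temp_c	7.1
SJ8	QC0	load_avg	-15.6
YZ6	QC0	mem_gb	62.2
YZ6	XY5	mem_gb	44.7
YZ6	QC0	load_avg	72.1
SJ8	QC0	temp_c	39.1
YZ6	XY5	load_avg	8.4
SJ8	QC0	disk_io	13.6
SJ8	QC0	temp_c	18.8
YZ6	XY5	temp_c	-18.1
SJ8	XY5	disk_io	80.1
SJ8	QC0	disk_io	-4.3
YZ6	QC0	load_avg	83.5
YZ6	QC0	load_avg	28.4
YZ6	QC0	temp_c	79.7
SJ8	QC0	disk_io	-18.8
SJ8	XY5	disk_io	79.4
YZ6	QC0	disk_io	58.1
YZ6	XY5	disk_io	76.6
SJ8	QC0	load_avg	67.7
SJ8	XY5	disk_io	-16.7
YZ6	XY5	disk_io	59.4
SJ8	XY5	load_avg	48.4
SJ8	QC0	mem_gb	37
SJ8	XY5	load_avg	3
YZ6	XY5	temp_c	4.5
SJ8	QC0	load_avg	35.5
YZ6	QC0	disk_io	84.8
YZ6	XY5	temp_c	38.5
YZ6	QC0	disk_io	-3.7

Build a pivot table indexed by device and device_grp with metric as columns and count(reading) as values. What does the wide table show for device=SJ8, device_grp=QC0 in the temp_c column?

Rows with device=SJ8, device_grp=QC0 and metric=temp_c: reading values are -0.8, 39.1, 18.8.
3 rows match — count = 3.

3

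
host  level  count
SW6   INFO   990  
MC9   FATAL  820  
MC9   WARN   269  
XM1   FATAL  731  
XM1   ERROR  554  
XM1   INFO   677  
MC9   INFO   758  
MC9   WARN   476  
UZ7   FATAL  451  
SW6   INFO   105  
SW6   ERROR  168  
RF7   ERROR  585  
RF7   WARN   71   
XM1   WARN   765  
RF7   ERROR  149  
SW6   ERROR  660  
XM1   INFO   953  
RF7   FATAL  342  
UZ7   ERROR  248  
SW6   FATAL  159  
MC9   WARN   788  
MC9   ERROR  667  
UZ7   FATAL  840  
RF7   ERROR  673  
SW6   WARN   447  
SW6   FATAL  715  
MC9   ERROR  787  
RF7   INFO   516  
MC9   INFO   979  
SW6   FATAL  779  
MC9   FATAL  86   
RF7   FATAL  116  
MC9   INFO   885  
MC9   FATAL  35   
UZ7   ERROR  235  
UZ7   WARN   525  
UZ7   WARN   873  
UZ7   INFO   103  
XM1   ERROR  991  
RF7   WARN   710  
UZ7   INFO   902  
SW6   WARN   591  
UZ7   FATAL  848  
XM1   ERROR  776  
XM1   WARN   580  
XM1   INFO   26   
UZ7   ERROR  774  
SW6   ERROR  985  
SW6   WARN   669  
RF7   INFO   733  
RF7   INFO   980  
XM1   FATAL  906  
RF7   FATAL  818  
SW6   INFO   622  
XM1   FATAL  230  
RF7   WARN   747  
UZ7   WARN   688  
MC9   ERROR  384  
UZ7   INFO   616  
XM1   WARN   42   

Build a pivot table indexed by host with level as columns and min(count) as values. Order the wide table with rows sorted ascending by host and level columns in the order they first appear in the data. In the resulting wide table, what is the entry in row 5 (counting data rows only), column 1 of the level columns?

With rows sorted ascending by host, row 5 is host=XM1. level columns in first-appearance order: INFO, FATAL, WARN, ERROR; column 1 is INFO.
Long rows with host=XM1, level=INFO: min(677, 953, 26) = 26.

26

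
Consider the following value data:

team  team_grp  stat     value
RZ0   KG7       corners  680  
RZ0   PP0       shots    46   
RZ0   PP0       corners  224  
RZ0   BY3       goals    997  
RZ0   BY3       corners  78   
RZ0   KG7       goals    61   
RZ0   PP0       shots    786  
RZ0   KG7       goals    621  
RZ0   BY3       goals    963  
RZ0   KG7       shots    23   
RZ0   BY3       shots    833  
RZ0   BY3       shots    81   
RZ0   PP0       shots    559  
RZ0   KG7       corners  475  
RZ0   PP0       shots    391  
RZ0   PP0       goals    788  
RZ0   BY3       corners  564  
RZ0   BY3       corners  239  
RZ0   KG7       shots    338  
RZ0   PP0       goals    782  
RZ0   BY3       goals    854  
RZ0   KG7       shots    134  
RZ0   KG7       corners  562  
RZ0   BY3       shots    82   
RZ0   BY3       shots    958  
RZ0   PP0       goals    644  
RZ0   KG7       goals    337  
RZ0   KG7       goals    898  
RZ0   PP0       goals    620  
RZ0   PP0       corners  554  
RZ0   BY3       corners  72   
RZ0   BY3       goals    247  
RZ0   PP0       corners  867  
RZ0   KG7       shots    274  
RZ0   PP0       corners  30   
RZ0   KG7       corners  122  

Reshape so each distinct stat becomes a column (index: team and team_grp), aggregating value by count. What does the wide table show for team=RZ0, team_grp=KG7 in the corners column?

4

Rows with team=RZ0, team_grp=KG7 and stat=corners: value values are 680, 475, 562, 122.
4 rows match — count = 4.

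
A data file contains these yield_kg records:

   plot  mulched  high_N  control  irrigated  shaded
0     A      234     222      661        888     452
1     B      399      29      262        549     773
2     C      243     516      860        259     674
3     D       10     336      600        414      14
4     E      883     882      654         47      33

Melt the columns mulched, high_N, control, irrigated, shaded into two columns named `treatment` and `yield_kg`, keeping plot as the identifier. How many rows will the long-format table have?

25

5 plot values × 5 melted columns = 25 rows.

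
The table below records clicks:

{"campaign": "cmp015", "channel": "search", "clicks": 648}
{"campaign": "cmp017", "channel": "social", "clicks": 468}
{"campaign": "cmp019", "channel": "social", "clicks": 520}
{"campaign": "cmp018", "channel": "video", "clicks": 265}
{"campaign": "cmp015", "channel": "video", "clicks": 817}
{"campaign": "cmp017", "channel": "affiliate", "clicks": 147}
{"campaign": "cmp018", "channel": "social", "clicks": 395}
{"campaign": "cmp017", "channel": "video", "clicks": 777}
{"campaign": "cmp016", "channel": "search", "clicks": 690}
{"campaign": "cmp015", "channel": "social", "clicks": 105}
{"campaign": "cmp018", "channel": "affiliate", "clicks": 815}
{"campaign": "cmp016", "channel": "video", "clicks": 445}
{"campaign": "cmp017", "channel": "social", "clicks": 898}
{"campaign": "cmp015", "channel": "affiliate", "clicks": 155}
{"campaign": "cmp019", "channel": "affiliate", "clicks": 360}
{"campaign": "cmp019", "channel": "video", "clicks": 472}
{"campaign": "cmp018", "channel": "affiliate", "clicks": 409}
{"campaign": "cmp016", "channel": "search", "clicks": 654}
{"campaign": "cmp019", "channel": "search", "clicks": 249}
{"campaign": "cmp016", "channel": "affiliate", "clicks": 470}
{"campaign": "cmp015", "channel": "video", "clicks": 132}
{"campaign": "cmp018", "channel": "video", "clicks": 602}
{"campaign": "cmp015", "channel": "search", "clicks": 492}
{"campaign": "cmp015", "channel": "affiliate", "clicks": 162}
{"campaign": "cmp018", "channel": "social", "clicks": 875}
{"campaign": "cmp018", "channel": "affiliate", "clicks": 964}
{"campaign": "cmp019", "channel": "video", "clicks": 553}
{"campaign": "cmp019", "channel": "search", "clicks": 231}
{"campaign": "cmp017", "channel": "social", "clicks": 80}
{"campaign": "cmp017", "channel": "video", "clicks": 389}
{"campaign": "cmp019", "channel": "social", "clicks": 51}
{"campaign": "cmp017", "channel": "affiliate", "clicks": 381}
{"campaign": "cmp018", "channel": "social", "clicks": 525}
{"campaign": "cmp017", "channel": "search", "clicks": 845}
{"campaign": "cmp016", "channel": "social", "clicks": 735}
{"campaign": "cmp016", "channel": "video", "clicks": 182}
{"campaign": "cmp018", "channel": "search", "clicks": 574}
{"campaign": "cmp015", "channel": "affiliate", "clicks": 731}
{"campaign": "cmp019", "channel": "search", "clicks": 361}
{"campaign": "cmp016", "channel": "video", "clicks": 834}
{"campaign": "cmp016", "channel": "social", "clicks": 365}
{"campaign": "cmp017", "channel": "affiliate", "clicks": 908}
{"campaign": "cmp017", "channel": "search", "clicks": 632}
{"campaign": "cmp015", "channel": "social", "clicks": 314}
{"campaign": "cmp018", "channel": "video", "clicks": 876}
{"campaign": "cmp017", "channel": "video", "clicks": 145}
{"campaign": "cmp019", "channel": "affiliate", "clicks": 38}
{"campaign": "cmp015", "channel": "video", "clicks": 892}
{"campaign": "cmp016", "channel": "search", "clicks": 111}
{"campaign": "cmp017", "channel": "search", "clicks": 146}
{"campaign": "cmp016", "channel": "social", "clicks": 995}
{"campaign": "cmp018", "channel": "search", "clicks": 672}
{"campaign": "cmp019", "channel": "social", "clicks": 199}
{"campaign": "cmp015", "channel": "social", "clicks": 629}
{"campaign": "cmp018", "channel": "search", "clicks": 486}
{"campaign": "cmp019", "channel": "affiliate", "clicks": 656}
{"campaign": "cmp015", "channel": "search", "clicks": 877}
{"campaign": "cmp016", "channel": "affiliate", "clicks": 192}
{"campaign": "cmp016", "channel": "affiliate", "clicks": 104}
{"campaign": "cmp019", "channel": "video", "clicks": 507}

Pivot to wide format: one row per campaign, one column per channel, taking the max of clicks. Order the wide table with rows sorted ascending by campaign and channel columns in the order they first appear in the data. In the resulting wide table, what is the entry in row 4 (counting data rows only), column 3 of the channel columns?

With rows sorted ascending by campaign, row 4 is campaign=cmp018. channel columns in first-appearance order: search, social, video, affiliate; column 3 is video.
Long rows with campaign=cmp018, channel=video: max(265, 602, 876) = 876.

876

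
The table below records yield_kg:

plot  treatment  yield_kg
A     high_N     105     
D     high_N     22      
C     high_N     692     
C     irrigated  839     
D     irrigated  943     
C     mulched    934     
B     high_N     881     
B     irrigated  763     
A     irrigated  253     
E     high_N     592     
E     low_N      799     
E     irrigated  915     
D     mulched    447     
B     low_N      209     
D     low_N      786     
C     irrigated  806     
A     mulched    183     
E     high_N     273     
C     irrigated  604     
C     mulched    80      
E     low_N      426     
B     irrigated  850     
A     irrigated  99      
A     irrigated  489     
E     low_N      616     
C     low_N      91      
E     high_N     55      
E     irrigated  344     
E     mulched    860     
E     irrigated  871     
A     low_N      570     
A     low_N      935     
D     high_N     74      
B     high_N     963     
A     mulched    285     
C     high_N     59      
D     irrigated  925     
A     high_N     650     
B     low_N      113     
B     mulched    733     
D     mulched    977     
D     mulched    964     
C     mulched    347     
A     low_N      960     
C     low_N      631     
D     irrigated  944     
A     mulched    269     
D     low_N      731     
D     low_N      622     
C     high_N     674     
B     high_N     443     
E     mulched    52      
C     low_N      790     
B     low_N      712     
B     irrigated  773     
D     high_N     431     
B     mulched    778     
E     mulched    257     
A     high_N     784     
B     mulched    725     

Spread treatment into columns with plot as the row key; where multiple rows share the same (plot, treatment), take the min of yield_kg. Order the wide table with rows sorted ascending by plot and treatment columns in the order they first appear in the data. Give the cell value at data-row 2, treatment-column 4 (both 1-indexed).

113

With rows sorted ascending by plot, row 2 is plot=B. treatment columns in first-appearance order: high_N, irrigated, mulched, low_N; column 4 is low_N.
Long rows with plot=B, treatment=low_N: min(209, 113, 712) = 113.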